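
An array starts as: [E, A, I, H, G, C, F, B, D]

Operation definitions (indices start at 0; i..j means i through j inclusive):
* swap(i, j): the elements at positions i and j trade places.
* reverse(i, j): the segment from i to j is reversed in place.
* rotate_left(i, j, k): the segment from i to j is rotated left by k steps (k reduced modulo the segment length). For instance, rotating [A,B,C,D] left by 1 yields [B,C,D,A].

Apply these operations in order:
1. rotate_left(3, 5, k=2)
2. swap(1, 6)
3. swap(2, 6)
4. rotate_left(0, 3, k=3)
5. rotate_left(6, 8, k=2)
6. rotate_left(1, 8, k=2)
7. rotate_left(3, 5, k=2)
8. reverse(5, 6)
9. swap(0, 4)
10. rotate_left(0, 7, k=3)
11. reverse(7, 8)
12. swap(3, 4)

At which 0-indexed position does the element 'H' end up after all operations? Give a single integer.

After 1 (rotate_left(3, 5, k=2)): [E, A, I, C, H, G, F, B, D]
After 2 (swap(1, 6)): [E, F, I, C, H, G, A, B, D]
After 3 (swap(2, 6)): [E, F, A, C, H, G, I, B, D]
After 4 (rotate_left(0, 3, k=3)): [C, E, F, A, H, G, I, B, D]
After 5 (rotate_left(6, 8, k=2)): [C, E, F, A, H, G, D, I, B]
After 6 (rotate_left(1, 8, k=2)): [C, A, H, G, D, I, B, E, F]
After 7 (rotate_left(3, 5, k=2)): [C, A, H, I, G, D, B, E, F]
After 8 (reverse(5, 6)): [C, A, H, I, G, B, D, E, F]
After 9 (swap(0, 4)): [G, A, H, I, C, B, D, E, F]
After 10 (rotate_left(0, 7, k=3)): [I, C, B, D, E, G, A, H, F]
After 11 (reverse(7, 8)): [I, C, B, D, E, G, A, F, H]
After 12 (swap(3, 4)): [I, C, B, E, D, G, A, F, H]

Answer: 8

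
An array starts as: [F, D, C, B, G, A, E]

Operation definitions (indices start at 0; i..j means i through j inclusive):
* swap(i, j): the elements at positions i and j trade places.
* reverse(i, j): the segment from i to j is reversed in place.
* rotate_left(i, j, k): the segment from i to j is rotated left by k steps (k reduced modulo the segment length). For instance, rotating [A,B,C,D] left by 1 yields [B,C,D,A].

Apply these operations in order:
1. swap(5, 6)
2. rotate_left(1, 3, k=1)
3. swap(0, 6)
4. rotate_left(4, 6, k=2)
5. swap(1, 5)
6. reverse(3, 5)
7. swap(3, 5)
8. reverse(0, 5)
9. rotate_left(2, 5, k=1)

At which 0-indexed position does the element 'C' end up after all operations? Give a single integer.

After 1 (swap(5, 6)): [F, D, C, B, G, E, A]
After 2 (rotate_left(1, 3, k=1)): [F, C, B, D, G, E, A]
After 3 (swap(0, 6)): [A, C, B, D, G, E, F]
After 4 (rotate_left(4, 6, k=2)): [A, C, B, D, F, G, E]
After 5 (swap(1, 5)): [A, G, B, D, F, C, E]
After 6 (reverse(3, 5)): [A, G, B, C, F, D, E]
After 7 (swap(3, 5)): [A, G, B, D, F, C, E]
After 8 (reverse(0, 5)): [C, F, D, B, G, A, E]
After 9 (rotate_left(2, 5, k=1)): [C, F, B, G, A, D, E]

Answer: 0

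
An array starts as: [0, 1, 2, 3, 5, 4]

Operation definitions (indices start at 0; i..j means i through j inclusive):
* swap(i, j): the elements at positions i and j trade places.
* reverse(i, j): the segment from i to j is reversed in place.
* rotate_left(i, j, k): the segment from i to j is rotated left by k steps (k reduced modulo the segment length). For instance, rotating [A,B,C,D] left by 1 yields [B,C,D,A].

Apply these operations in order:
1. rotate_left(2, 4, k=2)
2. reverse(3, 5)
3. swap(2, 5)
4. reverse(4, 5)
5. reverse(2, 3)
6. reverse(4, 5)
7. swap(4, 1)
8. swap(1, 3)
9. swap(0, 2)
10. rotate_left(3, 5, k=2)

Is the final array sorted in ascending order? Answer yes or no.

After 1 (rotate_left(2, 4, k=2)): [0, 1, 5, 2, 3, 4]
After 2 (reverse(3, 5)): [0, 1, 5, 4, 3, 2]
After 3 (swap(2, 5)): [0, 1, 2, 4, 3, 5]
After 4 (reverse(4, 5)): [0, 1, 2, 4, 5, 3]
After 5 (reverse(2, 3)): [0, 1, 4, 2, 5, 3]
After 6 (reverse(4, 5)): [0, 1, 4, 2, 3, 5]
After 7 (swap(4, 1)): [0, 3, 4, 2, 1, 5]
After 8 (swap(1, 3)): [0, 2, 4, 3, 1, 5]
After 9 (swap(0, 2)): [4, 2, 0, 3, 1, 5]
After 10 (rotate_left(3, 5, k=2)): [4, 2, 0, 5, 3, 1]

Answer: no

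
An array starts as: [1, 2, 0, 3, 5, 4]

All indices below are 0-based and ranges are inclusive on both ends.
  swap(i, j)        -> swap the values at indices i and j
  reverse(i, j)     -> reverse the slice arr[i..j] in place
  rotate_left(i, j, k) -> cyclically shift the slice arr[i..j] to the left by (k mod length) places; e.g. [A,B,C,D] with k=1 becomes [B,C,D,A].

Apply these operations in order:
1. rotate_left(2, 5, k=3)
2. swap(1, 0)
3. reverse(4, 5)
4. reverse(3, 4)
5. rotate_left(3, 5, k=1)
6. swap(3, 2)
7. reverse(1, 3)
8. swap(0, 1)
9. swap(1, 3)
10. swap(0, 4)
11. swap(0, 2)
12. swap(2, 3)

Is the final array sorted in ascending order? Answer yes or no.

Answer: yes

Derivation:
After 1 (rotate_left(2, 5, k=3)): [1, 2, 4, 0, 3, 5]
After 2 (swap(1, 0)): [2, 1, 4, 0, 3, 5]
After 3 (reverse(4, 5)): [2, 1, 4, 0, 5, 3]
After 4 (reverse(3, 4)): [2, 1, 4, 5, 0, 3]
After 5 (rotate_left(3, 5, k=1)): [2, 1, 4, 0, 3, 5]
After 6 (swap(3, 2)): [2, 1, 0, 4, 3, 5]
After 7 (reverse(1, 3)): [2, 4, 0, 1, 3, 5]
After 8 (swap(0, 1)): [4, 2, 0, 1, 3, 5]
After 9 (swap(1, 3)): [4, 1, 0, 2, 3, 5]
After 10 (swap(0, 4)): [3, 1, 0, 2, 4, 5]
After 11 (swap(0, 2)): [0, 1, 3, 2, 4, 5]
After 12 (swap(2, 3)): [0, 1, 2, 3, 4, 5]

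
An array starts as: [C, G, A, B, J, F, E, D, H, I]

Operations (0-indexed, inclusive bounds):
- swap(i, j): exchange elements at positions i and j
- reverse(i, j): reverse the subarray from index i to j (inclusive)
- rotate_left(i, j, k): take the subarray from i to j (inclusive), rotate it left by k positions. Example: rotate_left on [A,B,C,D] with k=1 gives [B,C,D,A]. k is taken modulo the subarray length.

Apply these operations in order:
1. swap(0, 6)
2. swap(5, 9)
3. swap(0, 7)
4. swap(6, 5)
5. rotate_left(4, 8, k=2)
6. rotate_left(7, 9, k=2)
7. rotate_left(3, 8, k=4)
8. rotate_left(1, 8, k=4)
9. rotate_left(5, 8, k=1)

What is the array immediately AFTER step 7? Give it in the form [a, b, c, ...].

After 1 (swap(0, 6)): [E, G, A, B, J, F, C, D, H, I]
After 2 (swap(5, 9)): [E, G, A, B, J, I, C, D, H, F]
After 3 (swap(0, 7)): [D, G, A, B, J, I, C, E, H, F]
After 4 (swap(6, 5)): [D, G, A, B, J, C, I, E, H, F]
After 5 (rotate_left(4, 8, k=2)): [D, G, A, B, I, E, H, J, C, F]
After 6 (rotate_left(7, 9, k=2)): [D, G, A, B, I, E, H, F, J, C]
After 7 (rotate_left(3, 8, k=4)): [D, G, A, F, J, B, I, E, H, C]

Answer: [D, G, A, F, J, B, I, E, H, C]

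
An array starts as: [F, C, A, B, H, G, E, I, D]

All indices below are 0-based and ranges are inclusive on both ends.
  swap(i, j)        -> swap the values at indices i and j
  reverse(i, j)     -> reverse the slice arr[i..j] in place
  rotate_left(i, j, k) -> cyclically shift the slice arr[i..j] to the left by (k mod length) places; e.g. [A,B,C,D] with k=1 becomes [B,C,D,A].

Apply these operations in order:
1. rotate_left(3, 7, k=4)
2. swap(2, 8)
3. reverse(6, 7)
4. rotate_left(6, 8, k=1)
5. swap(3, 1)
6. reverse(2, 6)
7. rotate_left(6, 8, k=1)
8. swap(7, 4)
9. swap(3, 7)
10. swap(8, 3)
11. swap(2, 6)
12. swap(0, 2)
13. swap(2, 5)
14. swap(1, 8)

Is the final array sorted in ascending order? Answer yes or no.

Answer: yes

Derivation:
After 1 (rotate_left(3, 7, k=4)): [F, C, A, I, B, H, G, E, D]
After 2 (swap(2, 8)): [F, C, D, I, B, H, G, E, A]
After 3 (reverse(6, 7)): [F, C, D, I, B, H, E, G, A]
After 4 (rotate_left(6, 8, k=1)): [F, C, D, I, B, H, G, A, E]
After 5 (swap(3, 1)): [F, I, D, C, B, H, G, A, E]
After 6 (reverse(2, 6)): [F, I, G, H, B, C, D, A, E]
After 7 (rotate_left(6, 8, k=1)): [F, I, G, H, B, C, A, E, D]
After 8 (swap(7, 4)): [F, I, G, H, E, C, A, B, D]
After 9 (swap(3, 7)): [F, I, G, B, E, C, A, H, D]
After 10 (swap(8, 3)): [F, I, G, D, E, C, A, H, B]
After 11 (swap(2, 6)): [F, I, A, D, E, C, G, H, B]
After 12 (swap(0, 2)): [A, I, F, D, E, C, G, H, B]
After 13 (swap(2, 5)): [A, I, C, D, E, F, G, H, B]
After 14 (swap(1, 8)): [A, B, C, D, E, F, G, H, I]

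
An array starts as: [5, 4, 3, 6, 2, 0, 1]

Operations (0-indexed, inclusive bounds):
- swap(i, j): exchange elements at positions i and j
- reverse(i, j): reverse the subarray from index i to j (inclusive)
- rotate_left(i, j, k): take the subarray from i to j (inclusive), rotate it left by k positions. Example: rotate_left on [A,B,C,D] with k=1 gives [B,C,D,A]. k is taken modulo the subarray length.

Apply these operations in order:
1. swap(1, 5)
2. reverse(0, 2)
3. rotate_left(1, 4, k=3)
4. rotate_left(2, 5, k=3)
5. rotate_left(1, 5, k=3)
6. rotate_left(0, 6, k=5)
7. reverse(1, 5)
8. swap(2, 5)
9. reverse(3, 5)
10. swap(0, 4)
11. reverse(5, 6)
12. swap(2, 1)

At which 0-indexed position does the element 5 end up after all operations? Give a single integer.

Answer: 6

Derivation:
After 1 (swap(1, 5)): [5, 0, 3, 6, 2, 4, 1]
After 2 (reverse(0, 2)): [3, 0, 5, 6, 2, 4, 1]
After 3 (rotate_left(1, 4, k=3)): [3, 2, 0, 5, 6, 4, 1]
After 4 (rotate_left(2, 5, k=3)): [3, 2, 4, 0, 5, 6, 1]
After 5 (rotate_left(1, 5, k=3)): [3, 5, 6, 2, 4, 0, 1]
After 6 (rotate_left(0, 6, k=5)): [0, 1, 3, 5, 6, 2, 4]
After 7 (reverse(1, 5)): [0, 2, 6, 5, 3, 1, 4]
After 8 (swap(2, 5)): [0, 2, 1, 5, 3, 6, 4]
After 9 (reverse(3, 5)): [0, 2, 1, 6, 3, 5, 4]
After 10 (swap(0, 4)): [3, 2, 1, 6, 0, 5, 4]
After 11 (reverse(5, 6)): [3, 2, 1, 6, 0, 4, 5]
After 12 (swap(2, 1)): [3, 1, 2, 6, 0, 4, 5]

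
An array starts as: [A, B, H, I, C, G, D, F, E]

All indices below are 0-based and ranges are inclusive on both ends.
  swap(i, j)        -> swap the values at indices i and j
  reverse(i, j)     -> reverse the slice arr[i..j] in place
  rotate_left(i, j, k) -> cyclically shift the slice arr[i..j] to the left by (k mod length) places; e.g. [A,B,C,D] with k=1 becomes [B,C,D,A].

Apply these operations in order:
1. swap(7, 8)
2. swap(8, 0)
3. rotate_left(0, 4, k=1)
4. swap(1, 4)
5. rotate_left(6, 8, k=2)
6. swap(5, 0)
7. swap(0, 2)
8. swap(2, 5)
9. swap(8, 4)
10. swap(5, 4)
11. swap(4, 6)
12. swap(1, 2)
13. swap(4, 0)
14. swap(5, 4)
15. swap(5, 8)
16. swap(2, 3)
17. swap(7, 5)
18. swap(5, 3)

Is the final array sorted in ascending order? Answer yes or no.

After 1 (swap(7, 8)): [A, B, H, I, C, G, D, E, F]
After 2 (swap(8, 0)): [F, B, H, I, C, G, D, E, A]
After 3 (rotate_left(0, 4, k=1)): [B, H, I, C, F, G, D, E, A]
After 4 (swap(1, 4)): [B, F, I, C, H, G, D, E, A]
After 5 (rotate_left(6, 8, k=2)): [B, F, I, C, H, G, A, D, E]
After 6 (swap(5, 0)): [G, F, I, C, H, B, A, D, E]
After 7 (swap(0, 2)): [I, F, G, C, H, B, A, D, E]
After 8 (swap(2, 5)): [I, F, B, C, H, G, A, D, E]
After 9 (swap(8, 4)): [I, F, B, C, E, G, A, D, H]
After 10 (swap(5, 4)): [I, F, B, C, G, E, A, D, H]
After 11 (swap(4, 6)): [I, F, B, C, A, E, G, D, H]
After 12 (swap(1, 2)): [I, B, F, C, A, E, G, D, H]
After 13 (swap(4, 0)): [A, B, F, C, I, E, G, D, H]
After 14 (swap(5, 4)): [A, B, F, C, E, I, G, D, H]
After 15 (swap(5, 8)): [A, B, F, C, E, H, G, D, I]
After 16 (swap(2, 3)): [A, B, C, F, E, H, G, D, I]
After 17 (swap(7, 5)): [A, B, C, F, E, D, G, H, I]
After 18 (swap(5, 3)): [A, B, C, D, E, F, G, H, I]

Answer: yes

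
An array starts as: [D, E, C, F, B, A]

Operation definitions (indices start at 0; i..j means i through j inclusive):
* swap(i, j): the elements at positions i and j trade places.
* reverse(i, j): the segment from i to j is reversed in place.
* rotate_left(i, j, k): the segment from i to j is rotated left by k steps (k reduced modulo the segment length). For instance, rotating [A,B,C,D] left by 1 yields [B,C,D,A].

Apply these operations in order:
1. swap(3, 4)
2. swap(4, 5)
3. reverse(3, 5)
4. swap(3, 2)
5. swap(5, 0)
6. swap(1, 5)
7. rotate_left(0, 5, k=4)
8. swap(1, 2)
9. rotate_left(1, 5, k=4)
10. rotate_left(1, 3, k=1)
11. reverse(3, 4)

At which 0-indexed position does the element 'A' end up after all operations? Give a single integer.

After 1 (swap(3, 4)): [D, E, C, B, F, A]
After 2 (swap(4, 5)): [D, E, C, B, A, F]
After 3 (reverse(3, 5)): [D, E, C, F, A, B]
After 4 (swap(3, 2)): [D, E, F, C, A, B]
After 5 (swap(5, 0)): [B, E, F, C, A, D]
After 6 (swap(1, 5)): [B, D, F, C, A, E]
After 7 (rotate_left(0, 5, k=4)): [A, E, B, D, F, C]
After 8 (swap(1, 2)): [A, B, E, D, F, C]
After 9 (rotate_left(1, 5, k=4)): [A, C, B, E, D, F]
After 10 (rotate_left(1, 3, k=1)): [A, B, E, C, D, F]
After 11 (reverse(3, 4)): [A, B, E, D, C, F]

Answer: 0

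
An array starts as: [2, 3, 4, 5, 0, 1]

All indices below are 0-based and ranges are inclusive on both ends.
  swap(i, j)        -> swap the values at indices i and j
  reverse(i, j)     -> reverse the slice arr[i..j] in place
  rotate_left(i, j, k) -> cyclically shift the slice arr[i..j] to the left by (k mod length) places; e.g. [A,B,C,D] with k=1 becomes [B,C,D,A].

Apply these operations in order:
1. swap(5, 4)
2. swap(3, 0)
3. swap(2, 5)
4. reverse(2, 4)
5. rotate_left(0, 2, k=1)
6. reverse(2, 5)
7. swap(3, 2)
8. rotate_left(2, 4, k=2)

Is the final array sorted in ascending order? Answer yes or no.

Answer: no

Derivation:
After 1 (swap(5, 4)): [2, 3, 4, 5, 1, 0]
After 2 (swap(3, 0)): [5, 3, 4, 2, 1, 0]
After 3 (swap(2, 5)): [5, 3, 0, 2, 1, 4]
After 4 (reverse(2, 4)): [5, 3, 1, 2, 0, 4]
After 5 (rotate_left(0, 2, k=1)): [3, 1, 5, 2, 0, 4]
After 6 (reverse(2, 5)): [3, 1, 4, 0, 2, 5]
After 7 (swap(3, 2)): [3, 1, 0, 4, 2, 5]
After 8 (rotate_left(2, 4, k=2)): [3, 1, 2, 0, 4, 5]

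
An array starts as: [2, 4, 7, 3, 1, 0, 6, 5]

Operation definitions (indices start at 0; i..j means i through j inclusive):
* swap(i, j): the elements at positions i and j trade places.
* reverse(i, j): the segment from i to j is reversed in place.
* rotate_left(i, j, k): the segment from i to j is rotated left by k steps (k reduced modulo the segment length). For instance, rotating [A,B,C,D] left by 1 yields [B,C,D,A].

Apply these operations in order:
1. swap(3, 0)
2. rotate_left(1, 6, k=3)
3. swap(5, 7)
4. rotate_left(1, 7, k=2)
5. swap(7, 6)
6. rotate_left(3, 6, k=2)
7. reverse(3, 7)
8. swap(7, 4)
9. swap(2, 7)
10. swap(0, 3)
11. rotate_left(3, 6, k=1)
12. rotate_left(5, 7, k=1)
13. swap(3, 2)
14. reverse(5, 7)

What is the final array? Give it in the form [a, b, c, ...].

Answer: [1, 6, 7, 2, 5, 0, 4, 3]

Derivation:
After 1 (swap(3, 0)): [3, 4, 7, 2, 1, 0, 6, 5]
After 2 (rotate_left(1, 6, k=3)): [3, 1, 0, 6, 4, 7, 2, 5]
After 3 (swap(5, 7)): [3, 1, 0, 6, 4, 5, 2, 7]
After 4 (rotate_left(1, 7, k=2)): [3, 6, 4, 5, 2, 7, 1, 0]
After 5 (swap(7, 6)): [3, 6, 4, 5, 2, 7, 0, 1]
After 6 (rotate_left(3, 6, k=2)): [3, 6, 4, 7, 0, 5, 2, 1]
After 7 (reverse(3, 7)): [3, 6, 4, 1, 2, 5, 0, 7]
After 8 (swap(7, 4)): [3, 6, 4, 1, 7, 5, 0, 2]
After 9 (swap(2, 7)): [3, 6, 2, 1, 7, 5, 0, 4]
After 10 (swap(0, 3)): [1, 6, 2, 3, 7, 5, 0, 4]
After 11 (rotate_left(3, 6, k=1)): [1, 6, 2, 7, 5, 0, 3, 4]
After 12 (rotate_left(5, 7, k=1)): [1, 6, 2, 7, 5, 3, 4, 0]
After 13 (swap(3, 2)): [1, 6, 7, 2, 5, 3, 4, 0]
After 14 (reverse(5, 7)): [1, 6, 7, 2, 5, 0, 4, 3]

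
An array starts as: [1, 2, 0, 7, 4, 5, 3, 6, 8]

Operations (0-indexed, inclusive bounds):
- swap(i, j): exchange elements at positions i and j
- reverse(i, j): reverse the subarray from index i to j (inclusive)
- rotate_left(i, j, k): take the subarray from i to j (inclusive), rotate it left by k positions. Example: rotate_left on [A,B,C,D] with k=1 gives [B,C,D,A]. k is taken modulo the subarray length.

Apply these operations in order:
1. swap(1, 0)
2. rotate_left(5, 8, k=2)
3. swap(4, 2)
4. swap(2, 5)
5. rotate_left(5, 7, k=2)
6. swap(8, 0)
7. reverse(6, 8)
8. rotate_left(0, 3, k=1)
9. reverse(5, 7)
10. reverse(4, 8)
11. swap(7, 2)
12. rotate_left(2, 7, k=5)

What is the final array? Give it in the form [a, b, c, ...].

Answer: [1, 6, 7, 8, 3, 4, 5, 2, 0]

Derivation:
After 1 (swap(1, 0)): [2, 1, 0, 7, 4, 5, 3, 6, 8]
After 2 (rotate_left(5, 8, k=2)): [2, 1, 0, 7, 4, 6, 8, 5, 3]
After 3 (swap(4, 2)): [2, 1, 4, 7, 0, 6, 8, 5, 3]
After 4 (swap(2, 5)): [2, 1, 6, 7, 0, 4, 8, 5, 3]
After 5 (rotate_left(5, 7, k=2)): [2, 1, 6, 7, 0, 5, 4, 8, 3]
After 6 (swap(8, 0)): [3, 1, 6, 7, 0, 5, 4, 8, 2]
After 7 (reverse(6, 8)): [3, 1, 6, 7, 0, 5, 2, 8, 4]
After 8 (rotate_left(0, 3, k=1)): [1, 6, 7, 3, 0, 5, 2, 8, 4]
After 9 (reverse(5, 7)): [1, 6, 7, 3, 0, 8, 2, 5, 4]
After 10 (reverse(4, 8)): [1, 6, 7, 3, 4, 5, 2, 8, 0]
After 11 (swap(7, 2)): [1, 6, 8, 3, 4, 5, 2, 7, 0]
After 12 (rotate_left(2, 7, k=5)): [1, 6, 7, 8, 3, 4, 5, 2, 0]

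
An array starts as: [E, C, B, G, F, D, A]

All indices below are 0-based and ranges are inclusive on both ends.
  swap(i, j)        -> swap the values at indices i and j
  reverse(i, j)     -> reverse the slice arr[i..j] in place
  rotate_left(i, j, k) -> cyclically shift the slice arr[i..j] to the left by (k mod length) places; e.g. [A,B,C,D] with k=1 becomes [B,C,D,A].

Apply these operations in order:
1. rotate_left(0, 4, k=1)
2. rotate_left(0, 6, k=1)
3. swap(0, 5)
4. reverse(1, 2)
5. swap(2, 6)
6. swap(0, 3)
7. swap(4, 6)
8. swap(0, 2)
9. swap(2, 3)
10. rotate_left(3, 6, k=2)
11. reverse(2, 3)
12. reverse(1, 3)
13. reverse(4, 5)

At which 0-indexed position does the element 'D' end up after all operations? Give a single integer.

Answer: 5

Derivation:
After 1 (rotate_left(0, 4, k=1)): [C, B, G, F, E, D, A]
After 2 (rotate_left(0, 6, k=1)): [B, G, F, E, D, A, C]
After 3 (swap(0, 5)): [A, G, F, E, D, B, C]
After 4 (reverse(1, 2)): [A, F, G, E, D, B, C]
After 5 (swap(2, 6)): [A, F, C, E, D, B, G]
After 6 (swap(0, 3)): [E, F, C, A, D, B, G]
After 7 (swap(4, 6)): [E, F, C, A, G, B, D]
After 8 (swap(0, 2)): [C, F, E, A, G, B, D]
After 9 (swap(2, 3)): [C, F, A, E, G, B, D]
After 10 (rotate_left(3, 6, k=2)): [C, F, A, B, D, E, G]
After 11 (reverse(2, 3)): [C, F, B, A, D, E, G]
After 12 (reverse(1, 3)): [C, A, B, F, D, E, G]
After 13 (reverse(4, 5)): [C, A, B, F, E, D, G]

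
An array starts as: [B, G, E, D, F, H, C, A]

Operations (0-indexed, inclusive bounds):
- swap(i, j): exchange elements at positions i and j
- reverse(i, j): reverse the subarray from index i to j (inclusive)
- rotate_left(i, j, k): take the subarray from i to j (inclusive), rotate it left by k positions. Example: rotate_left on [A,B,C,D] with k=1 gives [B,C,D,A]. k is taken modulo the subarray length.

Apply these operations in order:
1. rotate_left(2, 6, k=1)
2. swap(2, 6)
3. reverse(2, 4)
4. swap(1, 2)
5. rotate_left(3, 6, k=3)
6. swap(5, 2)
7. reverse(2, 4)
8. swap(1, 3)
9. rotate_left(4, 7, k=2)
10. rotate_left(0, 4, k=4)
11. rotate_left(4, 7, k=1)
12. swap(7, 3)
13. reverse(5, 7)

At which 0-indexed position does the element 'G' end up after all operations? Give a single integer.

After 1 (rotate_left(2, 6, k=1)): [B, G, D, F, H, C, E, A]
After 2 (swap(2, 6)): [B, G, E, F, H, C, D, A]
After 3 (reverse(2, 4)): [B, G, H, F, E, C, D, A]
After 4 (swap(1, 2)): [B, H, G, F, E, C, D, A]
After 5 (rotate_left(3, 6, k=3)): [B, H, G, D, F, E, C, A]
After 6 (swap(5, 2)): [B, H, E, D, F, G, C, A]
After 7 (reverse(2, 4)): [B, H, F, D, E, G, C, A]
After 8 (swap(1, 3)): [B, D, F, H, E, G, C, A]
After 9 (rotate_left(4, 7, k=2)): [B, D, F, H, C, A, E, G]
After 10 (rotate_left(0, 4, k=4)): [C, B, D, F, H, A, E, G]
After 11 (rotate_left(4, 7, k=1)): [C, B, D, F, A, E, G, H]
After 12 (swap(7, 3)): [C, B, D, H, A, E, G, F]
After 13 (reverse(5, 7)): [C, B, D, H, A, F, G, E]

Answer: 6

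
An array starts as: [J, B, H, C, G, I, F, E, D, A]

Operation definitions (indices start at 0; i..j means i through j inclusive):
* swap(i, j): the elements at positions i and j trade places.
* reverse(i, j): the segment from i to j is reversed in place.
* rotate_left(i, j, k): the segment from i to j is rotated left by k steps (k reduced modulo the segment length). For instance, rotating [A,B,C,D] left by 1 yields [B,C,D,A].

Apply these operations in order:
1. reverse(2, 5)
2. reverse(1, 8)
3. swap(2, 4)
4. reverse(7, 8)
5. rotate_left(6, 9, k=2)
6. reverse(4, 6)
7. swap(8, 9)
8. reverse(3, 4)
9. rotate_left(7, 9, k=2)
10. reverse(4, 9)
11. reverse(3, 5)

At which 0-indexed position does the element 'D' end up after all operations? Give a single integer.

Answer: 1

Derivation:
After 1 (reverse(2, 5)): [J, B, I, G, C, H, F, E, D, A]
After 2 (reverse(1, 8)): [J, D, E, F, H, C, G, I, B, A]
After 3 (swap(2, 4)): [J, D, H, F, E, C, G, I, B, A]
After 4 (reverse(7, 8)): [J, D, H, F, E, C, G, B, I, A]
After 5 (rotate_left(6, 9, k=2)): [J, D, H, F, E, C, I, A, G, B]
After 6 (reverse(4, 6)): [J, D, H, F, I, C, E, A, G, B]
After 7 (swap(8, 9)): [J, D, H, F, I, C, E, A, B, G]
After 8 (reverse(3, 4)): [J, D, H, I, F, C, E, A, B, G]
After 9 (rotate_left(7, 9, k=2)): [J, D, H, I, F, C, E, G, A, B]
After 10 (reverse(4, 9)): [J, D, H, I, B, A, G, E, C, F]
After 11 (reverse(3, 5)): [J, D, H, A, B, I, G, E, C, F]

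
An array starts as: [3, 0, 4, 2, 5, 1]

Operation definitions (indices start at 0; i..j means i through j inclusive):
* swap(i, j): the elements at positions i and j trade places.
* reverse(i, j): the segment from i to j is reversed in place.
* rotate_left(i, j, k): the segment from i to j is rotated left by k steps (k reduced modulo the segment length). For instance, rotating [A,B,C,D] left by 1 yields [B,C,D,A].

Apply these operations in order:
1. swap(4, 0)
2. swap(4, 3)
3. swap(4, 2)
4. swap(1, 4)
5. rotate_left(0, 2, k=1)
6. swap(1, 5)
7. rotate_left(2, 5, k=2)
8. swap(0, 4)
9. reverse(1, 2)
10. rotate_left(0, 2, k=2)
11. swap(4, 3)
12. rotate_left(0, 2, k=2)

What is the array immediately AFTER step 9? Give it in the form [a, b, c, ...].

Answer: [5, 0, 1, 2, 4, 3]

Derivation:
After 1 (swap(4, 0)): [5, 0, 4, 2, 3, 1]
After 2 (swap(4, 3)): [5, 0, 4, 3, 2, 1]
After 3 (swap(4, 2)): [5, 0, 2, 3, 4, 1]
After 4 (swap(1, 4)): [5, 4, 2, 3, 0, 1]
After 5 (rotate_left(0, 2, k=1)): [4, 2, 5, 3, 0, 1]
After 6 (swap(1, 5)): [4, 1, 5, 3, 0, 2]
After 7 (rotate_left(2, 5, k=2)): [4, 1, 0, 2, 5, 3]
After 8 (swap(0, 4)): [5, 1, 0, 2, 4, 3]
After 9 (reverse(1, 2)): [5, 0, 1, 2, 4, 3]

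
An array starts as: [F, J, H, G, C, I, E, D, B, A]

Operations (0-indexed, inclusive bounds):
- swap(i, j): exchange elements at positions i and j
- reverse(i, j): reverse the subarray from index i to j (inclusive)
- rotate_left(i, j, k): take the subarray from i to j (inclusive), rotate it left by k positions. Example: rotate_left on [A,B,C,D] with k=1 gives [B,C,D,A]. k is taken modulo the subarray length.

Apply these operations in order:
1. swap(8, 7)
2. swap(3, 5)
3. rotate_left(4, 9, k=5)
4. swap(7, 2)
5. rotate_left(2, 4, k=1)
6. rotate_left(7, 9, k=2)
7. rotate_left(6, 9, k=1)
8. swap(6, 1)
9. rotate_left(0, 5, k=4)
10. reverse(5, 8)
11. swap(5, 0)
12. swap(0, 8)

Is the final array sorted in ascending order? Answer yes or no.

Answer: no

Derivation:
After 1 (swap(8, 7)): [F, J, H, G, C, I, E, B, D, A]
After 2 (swap(3, 5)): [F, J, H, I, C, G, E, B, D, A]
After 3 (rotate_left(4, 9, k=5)): [F, J, H, I, A, C, G, E, B, D]
After 4 (swap(7, 2)): [F, J, E, I, A, C, G, H, B, D]
After 5 (rotate_left(2, 4, k=1)): [F, J, I, A, E, C, G, H, B, D]
After 6 (rotate_left(7, 9, k=2)): [F, J, I, A, E, C, G, D, H, B]
After 7 (rotate_left(6, 9, k=1)): [F, J, I, A, E, C, D, H, B, G]
After 8 (swap(6, 1)): [F, D, I, A, E, C, J, H, B, G]
After 9 (rotate_left(0, 5, k=4)): [E, C, F, D, I, A, J, H, B, G]
After 10 (reverse(5, 8)): [E, C, F, D, I, B, H, J, A, G]
After 11 (swap(5, 0)): [B, C, F, D, I, E, H, J, A, G]
After 12 (swap(0, 8)): [A, C, F, D, I, E, H, J, B, G]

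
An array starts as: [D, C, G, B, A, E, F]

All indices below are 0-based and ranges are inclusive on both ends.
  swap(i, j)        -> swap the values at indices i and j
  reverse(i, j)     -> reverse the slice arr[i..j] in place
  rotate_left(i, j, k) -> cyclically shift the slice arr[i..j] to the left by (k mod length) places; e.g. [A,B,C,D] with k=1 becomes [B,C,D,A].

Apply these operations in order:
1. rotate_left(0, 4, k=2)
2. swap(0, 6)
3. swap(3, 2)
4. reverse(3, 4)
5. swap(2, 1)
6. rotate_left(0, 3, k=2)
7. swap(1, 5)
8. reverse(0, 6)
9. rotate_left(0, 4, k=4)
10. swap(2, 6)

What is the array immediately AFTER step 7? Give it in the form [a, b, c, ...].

After 1 (rotate_left(0, 4, k=2)): [G, B, A, D, C, E, F]
After 2 (swap(0, 6)): [F, B, A, D, C, E, G]
After 3 (swap(3, 2)): [F, B, D, A, C, E, G]
After 4 (reverse(3, 4)): [F, B, D, C, A, E, G]
After 5 (swap(2, 1)): [F, D, B, C, A, E, G]
After 6 (rotate_left(0, 3, k=2)): [B, C, F, D, A, E, G]
After 7 (swap(1, 5)): [B, E, F, D, A, C, G]

Answer: [B, E, F, D, A, C, G]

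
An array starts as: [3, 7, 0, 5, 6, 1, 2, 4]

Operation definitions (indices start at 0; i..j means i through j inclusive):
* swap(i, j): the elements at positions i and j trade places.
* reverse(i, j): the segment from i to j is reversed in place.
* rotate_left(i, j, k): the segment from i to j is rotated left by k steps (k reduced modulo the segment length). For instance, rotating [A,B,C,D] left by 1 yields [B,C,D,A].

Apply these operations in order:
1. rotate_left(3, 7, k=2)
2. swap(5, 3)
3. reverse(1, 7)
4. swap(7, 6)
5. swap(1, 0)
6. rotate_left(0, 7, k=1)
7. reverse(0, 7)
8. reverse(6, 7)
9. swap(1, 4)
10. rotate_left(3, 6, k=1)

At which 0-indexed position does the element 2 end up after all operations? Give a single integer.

Answer: 1

Derivation:
After 1 (rotate_left(3, 7, k=2)): [3, 7, 0, 1, 2, 4, 5, 6]
After 2 (swap(5, 3)): [3, 7, 0, 4, 2, 1, 5, 6]
After 3 (reverse(1, 7)): [3, 6, 5, 1, 2, 4, 0, 7]
After 4 (swap(7, 6)): [3, 6, 5, 1, 2, 4, 7, 0]
After 5 (swap(1, 0)): [6, 3, 5, 1, 2, 4, 7, 0]
After 6 (rotate_left(0, 7, k=1)): [3, 5, 1, 2, 4, 7, 0, 6]
After 7 (reverse(0, 7)): [6, 0, 7, 4, 2, 1, 5, 3]
After 8 (reverse(6, 7)): [6, 0, 7, 4, 2, 1, 3, 5]
After 9 (swap(1, 4)): [6, 2, 7, 4, 0, 1, 3, 5]
After 10 (rotate_left(3, 6, k=1)): [6, 2, 7, 0, 1, 3, 4, 5]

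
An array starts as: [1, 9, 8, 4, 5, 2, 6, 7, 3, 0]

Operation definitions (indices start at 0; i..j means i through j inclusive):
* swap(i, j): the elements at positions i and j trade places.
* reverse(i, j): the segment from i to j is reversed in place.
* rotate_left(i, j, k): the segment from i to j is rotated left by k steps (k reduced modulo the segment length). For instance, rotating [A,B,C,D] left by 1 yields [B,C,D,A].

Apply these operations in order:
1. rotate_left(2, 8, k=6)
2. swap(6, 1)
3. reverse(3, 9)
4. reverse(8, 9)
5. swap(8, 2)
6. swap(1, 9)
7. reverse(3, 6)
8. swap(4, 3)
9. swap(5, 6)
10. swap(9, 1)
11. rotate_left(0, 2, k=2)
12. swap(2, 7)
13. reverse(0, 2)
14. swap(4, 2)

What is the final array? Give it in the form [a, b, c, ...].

After 1 (rotate_left(2, 8, k=6)): [1, 9, 3, 8, 4, 5, 2, 6, 7, 0]
After 2 (swap(6, 1)): [1, 2, 3, 8, 4, 5, 9, 6, 7, 0]
After 3 (reverse(3, 9)): [1, 2, 3, 0, 7, 6, 9, 5, 4, 8]
After 4 (reverse(8, 9)): [1, 2, 3, 0, 7, 6, 9, 5, 8, 4]
After 5 (swap(8, 2)): [1, 2, 8, 0, 7, 6, 9, 5, 3, 4]
After 6 (swap(1, 9)): [1, 4, 8, 0, 7, 6, 9, 5, 3, 2]
After 7 (reverse(3, 6)): [1, 4, 8, 9, 6, 7, 0, 5, 3, 2]
After 8 (swap(4, 3)): [1, 4, 8, 6, 9, 7, 0, 5, 3, 2]
After 9 (swap(5, 6)): [1, 4, 8, 6, 9, 0, 7, 5, 3, 2]
After 10 (swap(9, 1)): [1, 2, 8, 6, 9, 0, 7, 5, 3, 4]
After 11 (rotate_left(0, 2, k=2)): [8, 1, 2, 6, 9, 0, 7, 5, 3, 4]
After 12 (swap(2, 7)): [8, 1, 5, 6, 9, 0, 7, 2, 3, 4]
After 13 (reverse(0, 2)): [5, 1, 8, 6, 9, 0, 7, 2, 3, 4]
After 14 (swap(4, 2)): [5, 1, 9, 6, 8, 0, 7, 2, 3, 4]

Answer: [5, 1, 9, 6, 8, 0, 7, 2, 3, 4]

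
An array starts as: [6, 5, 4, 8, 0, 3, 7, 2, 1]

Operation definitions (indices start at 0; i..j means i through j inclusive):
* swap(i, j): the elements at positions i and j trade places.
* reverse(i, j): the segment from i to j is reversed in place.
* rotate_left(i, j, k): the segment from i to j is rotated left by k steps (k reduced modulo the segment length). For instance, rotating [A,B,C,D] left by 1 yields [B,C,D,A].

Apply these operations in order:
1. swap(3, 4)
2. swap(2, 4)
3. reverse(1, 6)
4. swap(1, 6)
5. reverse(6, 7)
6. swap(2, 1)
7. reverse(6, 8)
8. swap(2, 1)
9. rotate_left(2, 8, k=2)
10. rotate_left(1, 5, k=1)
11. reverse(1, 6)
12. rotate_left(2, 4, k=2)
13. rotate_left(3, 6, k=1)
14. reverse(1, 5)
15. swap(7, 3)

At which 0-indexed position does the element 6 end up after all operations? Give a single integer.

Answer: 0

Derivation:
After 1 (swap(3, 4)): [6, 5, 4, 0, 8, 3, 7, 2, 1]
After 2 (swap(2, 4)): [6, 5, 8, 0, 4, 3, 7, 2, 1]
After 3 (reverse(1, 6)): [6, 7, 3, 4, 0, 8, 5, 2, 1]
After 4 (swap(1, 6)): [6, 5, 3, 4, 0, 8, 7, 2, 1]
After 5 (reverse(6, 7)): [6, 5, 3, 4, 0, 8, 2, 7, 1]
After 6 (swap(2, 1)): [6, 3, 5, 4, 0, 8, 2, 7, 1]
After 7 (reverse(6, 8)): [6, 3, 5, 4, 0, 8, 1, 7, 2]
After 8 (swap(2, 1)): [6, 5, 3, 4, 0, 8, 1, 7, 2]
After 9 (rotate_left(2, 8, k=2)): [6, 5, 0, 8, 1, 7, 2, 3, 4]
After 10 (rotate_left(1, 5, k=1)): [6, 0, 8, 1, 7, 5, 2, 3, 4]
After 11 (reverse(1, 6)): [6, 2, 5, 7, 1, 8, 0, 3, 4]
After 12 (rotate_left(2, 4, k=2)): [6, 2, 1, 5, 7, 8, 0, 3, 4]
After 13 (rotate_left(3, 6, k=1)): [6, 2, 1, 7, 8, 0, 5, 3, 4]
After 14 (reverse(1, 5)): [6, 0, 8, 7, 1, 2, 5, 3, 4]
After 15 (swap(7, 3)): [6, 0, 8, 3, 1, 2, 5, 7, 4]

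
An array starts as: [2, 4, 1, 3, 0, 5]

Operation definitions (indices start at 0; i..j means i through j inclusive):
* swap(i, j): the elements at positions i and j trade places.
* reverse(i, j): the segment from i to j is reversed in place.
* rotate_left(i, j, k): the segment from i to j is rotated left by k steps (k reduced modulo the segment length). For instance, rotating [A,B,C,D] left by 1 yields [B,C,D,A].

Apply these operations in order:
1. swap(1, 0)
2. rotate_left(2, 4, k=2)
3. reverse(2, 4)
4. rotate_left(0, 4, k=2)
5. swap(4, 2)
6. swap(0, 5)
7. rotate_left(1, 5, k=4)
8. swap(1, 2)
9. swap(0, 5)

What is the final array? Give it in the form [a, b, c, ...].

Answer: [0, 1, 3, 2, 4, 5]

Derivation:
After 1 (swap(1, 0)): [4, 2, 1, 3, 0, 5]
After 2 (rotate_left(2, 4, k=2)): [4, 2, 0, 1, 3, 5]
After 3 (reverse(2, 4)): [4, 2, 3, 1, 0, 5]
After 4 (rotate_left(0, 4, k=2)): [3, 1, 0, 4, 2, 5]
After 5 (swap(4, 2)): [3, 1, 2, 4, 0, 5]
After 6 (swap(0, 5)): [5, 1, 2, 4, 0, 3]
After 7 (rotate_left(1, 5, k=4)): [5, 3, 1, 2, 4, 0]
After 8 (swap(1, 2)): [5, 1, 3, 2, 4, 0]
After 9 (swap(0, 5)): [0, 1, 3, 2, 4, 5]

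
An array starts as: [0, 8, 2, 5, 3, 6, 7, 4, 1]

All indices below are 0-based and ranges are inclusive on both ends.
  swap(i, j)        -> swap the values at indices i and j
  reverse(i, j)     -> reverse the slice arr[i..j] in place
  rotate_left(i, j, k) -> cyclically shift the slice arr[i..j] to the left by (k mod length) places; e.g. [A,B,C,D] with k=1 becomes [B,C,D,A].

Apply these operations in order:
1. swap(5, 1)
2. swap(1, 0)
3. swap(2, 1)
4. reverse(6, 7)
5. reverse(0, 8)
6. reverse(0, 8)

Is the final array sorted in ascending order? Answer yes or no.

Answer: no

Derivation:
After 1 (swap(5, 1)): [0, 6, 2, 5, 3, 8, 7, 4, 1]
After 2 (swap(1, 0)): [6, 0, 2, 5, 3, 8, 7, 4, 1]
After 3 (swap(2, 1)): [6, 2, 0, 5, 3, 8, 7, 4, 1]
After 4 (reverse(6, 7)): [6, 2, 0, 5, 3, 8, 4, 7, 1]
After 5 (reverse(0, 8)): [1, 7, 4, 8, 3, 5, 0, 2, 6]
After 6 (reverse(0, 8)): [6, 2, 0, 5, 3, 8, 4, 7, 1]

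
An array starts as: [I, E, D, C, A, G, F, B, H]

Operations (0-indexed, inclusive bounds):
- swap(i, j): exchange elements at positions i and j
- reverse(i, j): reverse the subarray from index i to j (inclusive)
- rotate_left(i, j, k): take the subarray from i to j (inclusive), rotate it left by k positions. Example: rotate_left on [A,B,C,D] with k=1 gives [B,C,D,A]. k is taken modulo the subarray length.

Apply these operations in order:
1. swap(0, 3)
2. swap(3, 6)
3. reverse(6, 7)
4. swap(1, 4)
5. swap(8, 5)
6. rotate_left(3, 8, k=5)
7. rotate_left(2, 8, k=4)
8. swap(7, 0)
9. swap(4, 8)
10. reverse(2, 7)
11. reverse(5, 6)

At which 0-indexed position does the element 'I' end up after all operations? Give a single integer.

Answer: 8

Derivation:
After 1 (swap(0, 3)): [C, E, D, I, A, G, F, B, H]
After 2 (swap(3, 6)): [C, E, D, F, A, G, I, B, H]
After 3 (reverse(6, 7)): [C, E, D, F, A, G, B, I, H]
After 4 (swap(1, 4)): [C, A, D, F, E, G, B, I, H]
After 5 (swap(8, 5)): [C, A, D, F, E, H, B, I, G]
After 6 (rotate_left(3, 8, k=5)): [C, A, D, G, F, E, H, B, I]
After 7 (rotate_left(2, 8, k=4)): [C, A, H, B, I, D, G, F, E]
After 8 (swap(7, 0)): [F, A, H, B, I, D, G, C, E]
After 9 (swap(4, 8)): [F, A, H, B, E, D, G, C, I]
After 10 (reverse(2, 7)): [F, A, C, G, D, E, B, H, I]
After 11 (reverse(5, 6)): [F, A, C, G, D, B, E, H, I]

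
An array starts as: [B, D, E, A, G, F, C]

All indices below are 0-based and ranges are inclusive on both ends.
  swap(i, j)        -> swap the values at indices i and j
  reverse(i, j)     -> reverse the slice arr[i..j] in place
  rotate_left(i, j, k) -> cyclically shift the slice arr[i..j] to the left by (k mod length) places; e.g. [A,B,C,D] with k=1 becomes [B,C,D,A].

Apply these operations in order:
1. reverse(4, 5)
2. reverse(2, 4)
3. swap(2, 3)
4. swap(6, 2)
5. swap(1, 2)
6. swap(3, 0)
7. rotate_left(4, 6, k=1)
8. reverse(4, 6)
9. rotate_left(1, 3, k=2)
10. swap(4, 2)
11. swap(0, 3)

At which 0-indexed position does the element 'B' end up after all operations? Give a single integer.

Answer: 1

Derivation:
After 1 (reverse(4, 5)): [B, D, E, A, F, G, C]
After 2 (reverse(2, 4)): [B, D, F, A, E, G, C]
After 3 (swap(2, 3)): [B, D, A, F, E, G, C]
After 4 (swap(6, 2)): [B, D, C, F, E, G, A]
After 5 (swap(1, 2)): [B, C, D, F, E, G, A]
After 6 (swap(3, 0)): [F, C, D, B, E, G, A]
After 7 (rotate_left(4, 6, k=1)): [F, C, D, B, G, A, E]
After 8 (reverse(4, 6)): [F, C, D, B, E, A, G]
After 9 (rotate_left(1, 3, k=2)): [F, B, C, D, E, A, G]
After 10 (swap(4, 2)): [F, B, E, D, C, A, G]
After 11 (swap(0, 3)): [D, B, E, F, C, A, G]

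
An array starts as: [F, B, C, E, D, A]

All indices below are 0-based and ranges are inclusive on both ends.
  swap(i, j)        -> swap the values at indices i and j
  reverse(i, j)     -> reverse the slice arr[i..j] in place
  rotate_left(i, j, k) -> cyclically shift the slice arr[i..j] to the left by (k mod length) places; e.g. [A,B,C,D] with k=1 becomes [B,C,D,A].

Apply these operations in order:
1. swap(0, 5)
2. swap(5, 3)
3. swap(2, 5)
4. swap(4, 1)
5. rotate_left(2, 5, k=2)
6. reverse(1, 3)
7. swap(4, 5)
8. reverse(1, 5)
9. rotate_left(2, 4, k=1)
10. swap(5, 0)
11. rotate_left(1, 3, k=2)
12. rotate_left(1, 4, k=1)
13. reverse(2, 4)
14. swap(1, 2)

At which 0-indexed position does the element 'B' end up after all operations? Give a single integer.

Answer: 1

Derivation:
After 1 (swap(0, 5)): [A, B, C, E, D, F]
After 2 (swap(5, 3)): [A, B, C, F, D, E]
After 3 (swap(2, 5)): [A, B, E, F, D, C]
After 4 (swap(4, 1)): [A, D, E, F, B, C]
After 5 (rotate_left(2, 5, k=2)): [A, D, B, C, E, F]
After 6 (reverse(1, 3)): [A, C, B, D, E, F]
After 7 (swap(4, 5)): [A, C, B, D, F, E]
After 8 (reverse(1, 5)): [A, E, F, D, B, C]
After 9 (rotate_left(2, 4, k=1)): [A, E, D, B, F, C]
After 10 (swap(5, 0)): [C, E, D, B, F, A]
After 11 (rotate_left(1, 3, k=2)): [C, B, E, D, F, A]
After 12 (rotate_left(1, 4, k=1)): [C, E, D, F, B, A]
After 13 (reverse(2, 4)): [C, E, B, F, D, A]
After 14 (swap(1, 2)): [C, B, E, F, D, A]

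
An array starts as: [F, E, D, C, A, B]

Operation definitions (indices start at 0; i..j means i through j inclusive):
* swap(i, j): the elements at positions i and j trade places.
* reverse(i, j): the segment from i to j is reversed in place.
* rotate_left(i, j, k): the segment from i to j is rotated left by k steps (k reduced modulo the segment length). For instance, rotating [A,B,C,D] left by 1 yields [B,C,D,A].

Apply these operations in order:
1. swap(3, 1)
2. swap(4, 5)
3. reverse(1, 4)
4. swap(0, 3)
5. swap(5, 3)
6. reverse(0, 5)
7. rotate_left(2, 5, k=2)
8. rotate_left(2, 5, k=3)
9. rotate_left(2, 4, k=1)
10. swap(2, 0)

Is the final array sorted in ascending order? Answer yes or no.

After 1 (swap(3, 1)): [F, C, D, E, A, B]
After 2 (swap(4, 5)): [F, C, D, E, B, A]
After 3 (reverse(1, 4)): [F, B, E, D, C, A]
After 4 (swap(0, 3)): [D, B, E, F, C, A]
After 5 (swap(5, 3)): [D, B, E, A, C, F]
After 6 (reverse(0, 5)): [F, C, A, E, B, D]
After 7 (rotate_left(2, 5, k=2)): [F, C, B, D, A, E]
After 8 (rotate_left(2, 5, k=3)): [F, C, E, B, D, A]
After 9 (rotate_left(2, 4, k=1)): [F, C, B, D, E, A]
After 10 (swap(2, 0)): [B, C, F, D, E, A]

Answer: no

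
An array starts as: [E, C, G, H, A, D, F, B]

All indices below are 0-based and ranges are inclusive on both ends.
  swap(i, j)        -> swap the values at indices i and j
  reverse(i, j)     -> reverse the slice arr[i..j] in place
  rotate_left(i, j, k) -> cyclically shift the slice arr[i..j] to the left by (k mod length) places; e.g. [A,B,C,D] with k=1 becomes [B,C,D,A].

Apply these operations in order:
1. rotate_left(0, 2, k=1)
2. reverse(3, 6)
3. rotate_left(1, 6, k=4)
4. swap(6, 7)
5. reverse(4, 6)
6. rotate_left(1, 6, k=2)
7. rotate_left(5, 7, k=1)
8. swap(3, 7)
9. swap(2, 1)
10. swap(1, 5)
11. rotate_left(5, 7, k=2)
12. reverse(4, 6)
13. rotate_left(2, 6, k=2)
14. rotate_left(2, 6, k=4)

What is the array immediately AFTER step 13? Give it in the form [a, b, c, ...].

After 1 (rotate_left(0, 2, k=1)): [C, G, E, H, A, D, F, B]
After 2 (reverse(3, 6)): [C, G, E, F, D, A, H, B]
After 3 (rotate_left(1, 6, k=4)): [C, A, H, G, E, F, D, B]
After 4 (swap(6, 7)): [C, A, H, G, E, F, B, D]
After 5 (reverse(4, 6)): [C, A, H, G, B, F, E, D]
After 6 (rotate_left(1, 6, k=2)): [C, G, B, F, E, A, H, D]
After 7 (rotate_left(5, 7, k=1)): [C, G, B, F, E, H, D, A]
After 8 (swap(3, 7)): [C, G, B, A, E, H, D, F]
After 9 (swap(2, 1)): [C, B, G, A, E, H, D, F]
After 10 (swap(1, 5)): [C, H, G, A, E, B, D, F]
After 11 (rotate_left(5, 7, k=2)): [C, H, G, A, E, F, B, D]
After 12 (reverse(4, 6)): [C, H, G, A, B, F, E, D]
After 13 (rotate_left(2, 6, k=2)): [C, H, B, F, E, G, A, D]

Answer: [C, H, B, F, E, G, A, D]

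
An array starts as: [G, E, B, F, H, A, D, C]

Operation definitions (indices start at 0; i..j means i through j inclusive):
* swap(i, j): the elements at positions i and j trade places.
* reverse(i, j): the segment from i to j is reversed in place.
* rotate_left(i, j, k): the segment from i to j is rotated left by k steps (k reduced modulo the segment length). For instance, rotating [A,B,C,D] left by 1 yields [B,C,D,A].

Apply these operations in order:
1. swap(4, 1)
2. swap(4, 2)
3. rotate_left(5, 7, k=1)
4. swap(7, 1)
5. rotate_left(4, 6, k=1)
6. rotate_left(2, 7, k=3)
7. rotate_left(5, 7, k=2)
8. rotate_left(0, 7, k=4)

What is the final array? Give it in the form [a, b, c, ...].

Answer: [H, D, E, F, G, A, C, B]

Derivation:
After 1 (swap(4, 1)): [G, H, B, F, E, A, D, C]
After 2 (swap(4, 2)): [G, H, E, F, B, A, D, C]
After 3 (rotate_left(5, 7, k=1)): [G, H, E, F, B, D, C, A]
After 4 (swap(7, 1)): [G, A, E, F, B, D, C, H]
After 5 (rotate_left(4, 6, k=1)): [G, A, E, F, D, C, B, H]
After 6 (rotate_left(2, 7, k=3)): [G, A, C, B, H, E, F, D]
After 7 (rotate_left(5, 7, k=2)): [G, A, C, B, H, D, E, F]
After 8 (rotate_left(0, 7, k=4)): [H, D, E, F, G, A, C, B]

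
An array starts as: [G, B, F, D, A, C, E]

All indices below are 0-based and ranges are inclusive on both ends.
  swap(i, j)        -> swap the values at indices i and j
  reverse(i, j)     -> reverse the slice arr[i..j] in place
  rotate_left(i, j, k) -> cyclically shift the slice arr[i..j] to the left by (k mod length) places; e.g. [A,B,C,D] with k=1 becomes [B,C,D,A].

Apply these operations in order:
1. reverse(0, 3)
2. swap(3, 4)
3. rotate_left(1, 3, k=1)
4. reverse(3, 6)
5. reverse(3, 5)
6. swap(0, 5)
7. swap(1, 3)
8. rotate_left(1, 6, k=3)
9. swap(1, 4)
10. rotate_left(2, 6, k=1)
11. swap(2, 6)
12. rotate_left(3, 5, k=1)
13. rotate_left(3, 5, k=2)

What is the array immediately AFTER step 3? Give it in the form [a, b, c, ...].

Answer: [D, B, A, F, G, C, E]

Derivation:
After 1 (reverse(0, 3)): [D, F, B, G, A, C, E]
After 2 (swap(3, 4)): [D, F, B, A, G, C, E]
After 3 (rotate_left(1, 3, k=1)): [D, B, A, F, G, C, E]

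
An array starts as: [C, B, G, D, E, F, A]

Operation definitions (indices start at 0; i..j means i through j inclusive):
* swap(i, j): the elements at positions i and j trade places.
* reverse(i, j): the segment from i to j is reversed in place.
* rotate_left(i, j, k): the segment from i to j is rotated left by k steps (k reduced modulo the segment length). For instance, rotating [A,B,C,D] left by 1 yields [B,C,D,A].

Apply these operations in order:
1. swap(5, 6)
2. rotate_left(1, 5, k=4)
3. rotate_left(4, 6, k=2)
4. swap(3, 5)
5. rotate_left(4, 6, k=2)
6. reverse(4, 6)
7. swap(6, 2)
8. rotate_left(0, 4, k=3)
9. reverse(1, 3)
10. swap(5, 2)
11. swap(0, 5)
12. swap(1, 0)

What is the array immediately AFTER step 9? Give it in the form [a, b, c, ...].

After 1 (swap(5, 6)): [C, B, G, D, E, A, F]
After 2 (rotate_left(1, 5, k=4)): [C, A, B, G, D, E, F]
After 3 (rotate_left(4, 6, k=2)): [C, A, B, G, F, D, E]
After 4 (swap(3, 5)): [C, A, B, D, F, G, E]
After 5 (rotate_left(4, 6, k=2)): [C, A, B, D, E, F, G]
After 6 (reverse(4, 6)): [C, A, B, D, G, F, E]
After 7 (swap(6, 2)): [C, A, E, D, G, F, B]
After 8 (rotate_left(0, 4, k=3)): [D, G, C, A, E, F, B]
After 9 (reverse(1, 3)): [D, A, C, G, E, F, B]

Answer: [D, A, C, G, E, F, B]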